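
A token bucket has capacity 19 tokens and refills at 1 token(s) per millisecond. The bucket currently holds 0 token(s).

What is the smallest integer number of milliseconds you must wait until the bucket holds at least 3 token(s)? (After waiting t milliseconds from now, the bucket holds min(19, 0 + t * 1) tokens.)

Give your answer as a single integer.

Need 0 + t * 1 >= 3, so t >= 3/1.
Smallest integer t = ceil(3/1) = 3.

Answer: 3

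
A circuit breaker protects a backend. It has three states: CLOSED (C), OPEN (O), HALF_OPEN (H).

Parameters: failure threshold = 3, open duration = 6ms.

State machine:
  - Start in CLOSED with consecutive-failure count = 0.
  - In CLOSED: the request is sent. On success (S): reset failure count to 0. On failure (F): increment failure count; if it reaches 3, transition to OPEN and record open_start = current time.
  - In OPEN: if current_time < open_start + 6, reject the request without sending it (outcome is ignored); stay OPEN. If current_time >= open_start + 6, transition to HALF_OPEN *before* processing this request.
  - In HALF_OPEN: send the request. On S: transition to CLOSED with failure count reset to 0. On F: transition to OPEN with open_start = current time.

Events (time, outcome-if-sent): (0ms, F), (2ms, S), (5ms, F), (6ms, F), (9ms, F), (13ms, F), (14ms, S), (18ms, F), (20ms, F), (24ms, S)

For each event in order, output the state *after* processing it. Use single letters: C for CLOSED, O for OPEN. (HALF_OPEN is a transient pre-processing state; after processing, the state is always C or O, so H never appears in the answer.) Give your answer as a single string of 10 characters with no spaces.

Answer: CCCCOOOOOC

Derivation:
State after each event:
  event#1 t=0ms outcome=F: state=CLOSED
  event#2 t=2ms outcome=S: state=CLOSED
  event#3 t=5ms outcome=F: state=CLOSED
  event#4 t=6ms outcome=F: state=CLOSED
  event#5 t=9ms outcome=F: state=OPEN
  event#6 t=13ms outcome=F: state=OPEN
  event#7 t=14ms outcome=S: state=OPEN
  event#8 t=18ms outcome=F: state=OPEN
  event#9 t=20ms outcome=F: state=OPEN
  event#10 t=24ms outcome=S: state=CLOSED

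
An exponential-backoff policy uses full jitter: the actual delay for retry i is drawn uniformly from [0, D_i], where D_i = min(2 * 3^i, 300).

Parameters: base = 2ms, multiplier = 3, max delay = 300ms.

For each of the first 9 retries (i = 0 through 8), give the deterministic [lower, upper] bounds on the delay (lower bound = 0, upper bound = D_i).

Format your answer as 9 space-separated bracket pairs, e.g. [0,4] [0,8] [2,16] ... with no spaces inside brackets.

Answer: [0,2] [0,6] [0,18] [0,54] [0,162] [0,300] [0,300] [0,300] [0,300]

Derivation:
Computing bounds per retry:
  i=0: D_i=min(2*3^0,300)=2, bounds=[0,2]
  i=1: D_i=min(2*3^1,300)=6, bounds=[0,6]
  i=2: D_i=min(2*3^2,300)=18, bounds=[0,18]
  i=3: D_i=min(2*3^3,300)=54, bounds=[0,54]
  i=4: D_i=min(2*3^4,300)=162, bounds=[0,162]
  i=5: D_i=min(2*3^5,300)=300, bounds=[0,300]
  i=6: D_i=min(2*3^6,300)=300, bounds=[0,300]
  i=7: D_i=min(2*3^7,300)=300, bounds=[0,300]
  i=8: D_i=min(2*3^8,300)=300, bounds=[0,300]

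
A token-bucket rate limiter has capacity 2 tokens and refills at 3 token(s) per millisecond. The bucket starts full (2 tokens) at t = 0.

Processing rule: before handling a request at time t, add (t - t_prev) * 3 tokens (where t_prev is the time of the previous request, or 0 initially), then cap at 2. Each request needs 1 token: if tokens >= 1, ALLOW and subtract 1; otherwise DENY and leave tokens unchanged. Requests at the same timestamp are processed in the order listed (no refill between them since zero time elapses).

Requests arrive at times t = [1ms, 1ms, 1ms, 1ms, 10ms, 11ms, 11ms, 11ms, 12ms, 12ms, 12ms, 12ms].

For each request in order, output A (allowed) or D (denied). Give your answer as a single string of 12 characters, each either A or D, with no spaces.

Simulating step by step:
  req#1 t=1ms: ALLOW
  req#2 t=1ms: ALLOW
  req#3 t=1ms: DENY
  req#4 t=1ms: DENY
  req#5 t=10ms: ALLOW
  req#6 t=11ms: ALLOW
  req#7 t=11ms: ALLOW
  req#8 t=11ms: DENY
  req#9 t=12ms: ALLOW
  req#10 t=12ms: ALLOW
  req#11 t=12ms: DENY
  req#12 t=12ms: DENY

Answer: AADDAAADAADD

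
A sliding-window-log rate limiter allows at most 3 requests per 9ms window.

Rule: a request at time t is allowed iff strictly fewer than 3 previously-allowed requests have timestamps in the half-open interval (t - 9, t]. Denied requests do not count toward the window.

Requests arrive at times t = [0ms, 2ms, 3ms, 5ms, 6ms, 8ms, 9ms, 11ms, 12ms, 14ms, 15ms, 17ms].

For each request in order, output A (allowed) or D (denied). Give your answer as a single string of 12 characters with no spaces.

Tracking allowed requests in the window:
  req#1 t=0ms: ALLOW
  req#2 t=2ms: ALLOW
  req#3 t=3ms: ALLOW
  req#4 t=5ms: DENY
  req#5 t=6ms: DENY
  req#6 t=8ms: DENY
  req#7 t=9ms: ALLOW
  req#8 t=11ms: ALLOW
  req#9 t=12ms: ALLOW
  req#10 t=14ms: DENY
  req#11 t=15ms: DENY
  req#12 t=17ms: DENY

Answer: AAADDDAAADDD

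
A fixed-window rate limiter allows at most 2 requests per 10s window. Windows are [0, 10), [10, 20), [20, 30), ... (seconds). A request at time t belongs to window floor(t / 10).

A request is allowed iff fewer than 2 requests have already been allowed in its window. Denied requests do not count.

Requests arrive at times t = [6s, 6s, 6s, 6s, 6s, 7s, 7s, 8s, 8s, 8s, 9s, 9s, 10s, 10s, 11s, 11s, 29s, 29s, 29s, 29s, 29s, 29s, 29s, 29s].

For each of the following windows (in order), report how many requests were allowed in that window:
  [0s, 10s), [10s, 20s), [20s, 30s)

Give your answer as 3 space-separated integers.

Processing requests:
  req#1 t=6s (window 0): ALLOW
  req#2 t=6s (window 0): ALLOW
  req#3 t=6s (window 0): DENY
  req#4 t=6s (window 0): DENY
  req#5 t=6s (window 0): DENY
  req#6 t=7s (window 0): DENY
  req#7 t=7s (window 0): DENY
  req#8 t=8s (window 0): DENY
  req#9 t=8s (window 0): DENY
  req#10 t=8s (window 0): DENY
  req#11 t=9s (window 0): DENY
  req#12 t=9s (window 0): DENY
  req#13 t=10s (window 1): ALLOW
  req#14 t=10s (window 1): ALLOW
  req#15 t=11s (window 1): DENY
  req#16 t=11s (window 1): DENY
  req#17 t=29s (window 2): ALLOW
  req#18 t=29s (window 2): ALLOW
  req#19 t=29s (window 2): DENY
  req#20 t=29s (window 2): DENY
  req#21 t=29s (window 2): DENY
  req#22 t=29s (window 2): DENY
  req#23 t=29s (window 2): DENY
  req#24 t=29s (window 2): DENY

Allowed counts by window: 2 2 2

Answer: 2 2 2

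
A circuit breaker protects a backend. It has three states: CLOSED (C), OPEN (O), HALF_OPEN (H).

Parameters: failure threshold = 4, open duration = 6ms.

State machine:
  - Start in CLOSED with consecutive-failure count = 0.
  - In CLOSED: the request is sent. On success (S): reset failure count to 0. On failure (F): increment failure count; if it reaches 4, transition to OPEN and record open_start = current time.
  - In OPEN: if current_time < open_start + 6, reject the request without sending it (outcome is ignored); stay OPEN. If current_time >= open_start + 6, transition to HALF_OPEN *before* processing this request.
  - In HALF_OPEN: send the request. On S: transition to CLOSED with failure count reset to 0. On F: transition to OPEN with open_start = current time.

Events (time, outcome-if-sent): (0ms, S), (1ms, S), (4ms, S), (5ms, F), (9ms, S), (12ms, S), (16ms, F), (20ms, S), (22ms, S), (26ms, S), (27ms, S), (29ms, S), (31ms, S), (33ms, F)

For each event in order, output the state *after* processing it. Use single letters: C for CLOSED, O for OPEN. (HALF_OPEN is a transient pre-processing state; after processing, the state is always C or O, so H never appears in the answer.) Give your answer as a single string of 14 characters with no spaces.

Answer: CCCCCCCCCCCCCC

Derivation:
State after each event:
  event#1 t=0ms outcome=S: state=CLOSED
  event#2 t=1ms outcome=S: state=CLOSED
  event#3 t=4ms outcome=S: state=CLOSED
  event#4 t=5ms outcome=F: state=CLOSED
  event#5 t=9ms outcome=S: state=CLOSED
  event#6 t=12ms outcome=S: state=CLOSED
  event#7 t=16ms outcome=F: state=CLOSED
  event#8 t=20ms outcome=S: state=CLOSED
  event#9 t=22ms outcome=S: state=CLOSED
  event#10 t=26ms outcome=S: state=CLOSED
  event#11 t=27ms outcome=S: state=CLOSED
  event#12 t=29ms outcome=S: state=CLOSED
  event#13 t=31ms outcome=S: state=CLOSED
  event#14 t=33ms outcome=F: state=CLOSED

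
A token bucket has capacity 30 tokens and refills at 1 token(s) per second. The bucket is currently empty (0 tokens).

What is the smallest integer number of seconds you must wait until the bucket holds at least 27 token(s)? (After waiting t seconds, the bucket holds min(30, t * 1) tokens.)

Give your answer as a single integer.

Need t * 1 >= 27, so t >= 27/1.
Smallest integer t = ceil(27/1) = 27.

Answer: 27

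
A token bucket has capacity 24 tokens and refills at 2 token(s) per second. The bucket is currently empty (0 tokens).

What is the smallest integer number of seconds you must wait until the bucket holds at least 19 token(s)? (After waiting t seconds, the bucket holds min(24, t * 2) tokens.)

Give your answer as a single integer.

Need t * 2 >= 19, so t >= 19/2.
Smallest integer t = ceil(19/2) = 10.

Answer: 10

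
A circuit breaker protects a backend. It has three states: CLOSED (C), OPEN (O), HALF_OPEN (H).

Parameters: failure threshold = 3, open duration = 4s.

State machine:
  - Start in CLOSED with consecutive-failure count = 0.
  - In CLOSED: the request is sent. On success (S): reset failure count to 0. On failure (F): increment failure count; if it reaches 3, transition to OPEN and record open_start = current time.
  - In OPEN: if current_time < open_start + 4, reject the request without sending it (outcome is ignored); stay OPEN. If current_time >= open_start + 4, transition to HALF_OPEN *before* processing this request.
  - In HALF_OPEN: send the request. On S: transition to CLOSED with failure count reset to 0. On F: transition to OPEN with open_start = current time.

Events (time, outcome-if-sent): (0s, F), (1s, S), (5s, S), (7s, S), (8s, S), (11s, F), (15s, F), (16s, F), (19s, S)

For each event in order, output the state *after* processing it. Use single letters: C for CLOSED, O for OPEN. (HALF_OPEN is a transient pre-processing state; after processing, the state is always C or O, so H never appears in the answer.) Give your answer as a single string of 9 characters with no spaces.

State after each event:
  event#1 t=0s outcome=F: state=CLOSED
  event#2 t=1s outcome=S: state=CLOSED
  event#3 t=5s outcome=S: state=CLOSED
  event#4 t=7s outcome=S: state=CLOSED
  event#5 t=8s outcome=S: state=CLOSED
  event#6 t=11s outcome=F: state=CLOSED
  event#7 t=15s outcome=F: state=CLOSED
  event#8 t=16s outcome=F: state=OPEN
  event#9 t=19s outcome=S: state=OPEN

Answer: CCCCCCCOO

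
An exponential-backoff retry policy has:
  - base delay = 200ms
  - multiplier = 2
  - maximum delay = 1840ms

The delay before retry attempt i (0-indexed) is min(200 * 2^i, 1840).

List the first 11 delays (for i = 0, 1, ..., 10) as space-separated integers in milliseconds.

Answer: 200 400 800 1600 1840 1840 1840 1840 1840 1840 1840

Derivation:
Computing each delay:
  i=0: min(200*2^0, 1840) = 200
  i=1: min(200*2^1, 1840) = 400
  i=2: min(200*2^2, 1840) = 800
  i=3: min(200*2^3, 1840) = 1600
  i=4: min(200*2^4, 1840) = 1840
  i=5: min(200*2^5, 1840) = 1840
  i=6: min(200*2^6, 1840) = 1840
  i=7: min(200*2^7, 1840) = 1840
  i=8: min(200*2^8, 1840) = 1840
  i=9: min(200*2^9, 1840) = 1840
  i=10: min(200*2^10, 1840) = 1840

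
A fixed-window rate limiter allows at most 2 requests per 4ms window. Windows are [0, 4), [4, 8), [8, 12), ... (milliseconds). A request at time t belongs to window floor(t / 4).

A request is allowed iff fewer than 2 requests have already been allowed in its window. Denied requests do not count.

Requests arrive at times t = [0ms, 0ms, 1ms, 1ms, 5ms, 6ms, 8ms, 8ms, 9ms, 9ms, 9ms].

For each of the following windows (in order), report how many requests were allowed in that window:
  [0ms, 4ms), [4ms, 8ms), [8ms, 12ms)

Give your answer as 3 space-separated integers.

Answer: 2 2 2

Derivation:
Processing requests:
  req#1 t=0ms (window 0): ALLOW
  req#2 t=0ms (window 0): ALLOW
  req#3 t=1ms (window 0): DENY
  req#4 t=1ms (window 0): DENY
  req#5 t=5ms (window 1): ALLOW
  req#6 t=6ms (window 1): ALLOW
  req#7 t=8ms (window 2): ALLOW
  req#8 t=8ms (window 2): ALLOW
  req#9 t=9ms (window 2): DENY
  req#10 t=9ms (window 2): DENY
  req#11 t=9ms (window 2): DENY

Allowed counts by window: 2 2 2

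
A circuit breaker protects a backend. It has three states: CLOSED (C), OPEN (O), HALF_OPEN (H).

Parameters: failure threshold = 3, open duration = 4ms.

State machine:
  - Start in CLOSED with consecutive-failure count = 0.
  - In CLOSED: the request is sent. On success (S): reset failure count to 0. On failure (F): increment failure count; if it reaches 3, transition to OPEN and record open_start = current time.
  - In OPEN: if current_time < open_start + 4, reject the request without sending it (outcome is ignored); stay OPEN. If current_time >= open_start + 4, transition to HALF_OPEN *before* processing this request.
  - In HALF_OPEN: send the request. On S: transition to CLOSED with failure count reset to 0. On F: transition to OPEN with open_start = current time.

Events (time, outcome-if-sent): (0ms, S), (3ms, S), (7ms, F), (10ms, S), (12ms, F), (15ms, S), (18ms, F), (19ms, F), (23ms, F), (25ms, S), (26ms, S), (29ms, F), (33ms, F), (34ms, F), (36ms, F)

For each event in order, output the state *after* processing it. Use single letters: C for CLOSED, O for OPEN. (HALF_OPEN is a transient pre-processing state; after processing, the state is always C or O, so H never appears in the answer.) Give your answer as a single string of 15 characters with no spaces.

State after each event:
  event#1 t=0ms outcome=S: state=CLOSED
  event#2 t=3ms outcome=S: state=CLOSED
  event#3 t=7ms outcome=F: state=CLOSED
  event#4 t=10ms outcome=S: state=CLOSED
  event#5 t=12ms outcome=F: state=CLOSED
  event#6 t=15ms outcome=S: state=CLOSED
  event#7 t=18ms outcome=F: state=CLOSED
  event#8 t=19ms outcome=F: state=CLOSED
  event#9 t=23ms outcome=F: state=OPEN
  event#10 t=25ms outcome=S: state=OPEN
  event#11 t=26ms outcome=S: state=OPEN
  event#12 t=29ms outcome=F: state=OPEN
  event#13 t=33ms outcome=F: state=OPEN
  event#14 t=34ms outcome=F: state=OPEN
  event#15 t=36ms outcome=F: state=OPEN

Answer: CCCCCCCCOOOOOOO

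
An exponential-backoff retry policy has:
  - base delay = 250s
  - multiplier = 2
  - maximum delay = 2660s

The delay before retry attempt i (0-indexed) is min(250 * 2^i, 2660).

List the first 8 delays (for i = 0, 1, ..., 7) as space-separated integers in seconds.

Computing each delay:
  i=0: min(250*2^0, 2660) = 250
  i=1: min(250*2^1, 2660) = 500
  i=2: min(250*2^2, 2660) = 1000
  i=3: min(250*2^3, 2660) = 2000
  i=4: min(250*2^4, 2660) = 2660
  i=5: min(250*2^5, 2660) = 2660
  i=6: min(250*2^6, 2660) = 2660
  i=7: min(250*2^7, 2660) = 2660

Answer: 250 500 1000 2000 2660 2660 2660 2660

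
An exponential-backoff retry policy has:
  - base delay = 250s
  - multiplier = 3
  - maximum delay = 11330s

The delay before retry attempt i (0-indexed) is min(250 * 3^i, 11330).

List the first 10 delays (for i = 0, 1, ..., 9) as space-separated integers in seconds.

Answer: 250 750 2250 6750 11330 11330 11330 11330 11330 11330

Derivation:
Computing each delay:
  i=0: min(250*3^0, 11330) = 250
  i=1: min(250*3^1, 11330) = 750
  i=2: min(250*3^2, 11330) = 2250
  i=3: min(250*3^3, 11330) = 6750
  i=4: min(250*3^4, 11330) = 11330
  i=5: min(250*3^5, 11330) = 11330
  i=6: min(250*3^6, 11330) = 11330
  i=7: min(250*3^7, 11330) = 11330
  i=8: min(250*3^8, 11330) = 11330
  i=9: min(250*3^9, 11330) = 11330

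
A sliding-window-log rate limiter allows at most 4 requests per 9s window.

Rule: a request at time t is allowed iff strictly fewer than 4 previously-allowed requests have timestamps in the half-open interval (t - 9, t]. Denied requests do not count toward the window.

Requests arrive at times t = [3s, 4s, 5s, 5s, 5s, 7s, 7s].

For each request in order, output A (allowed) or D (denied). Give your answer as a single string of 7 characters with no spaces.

Answer: AAAADDD

Derivation:
Tracking allowed requests in the window:
  req#1 t=3s: ALLOW
  req#2 t=4s: ALLOW
  req#3 t=5s: ALLOW
  req#4 t=5s: ALLOW
  req#5 t=5s: DENY
  req#6 t=7s: DENY
  req#7 t=7s: DENY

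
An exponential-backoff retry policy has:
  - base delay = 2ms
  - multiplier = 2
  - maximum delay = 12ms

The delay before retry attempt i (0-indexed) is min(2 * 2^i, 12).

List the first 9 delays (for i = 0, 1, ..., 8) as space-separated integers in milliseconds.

Answer: 2 4 8 12 12 12 12 12 12

Derivation:
Computing each delay:
  i=0: min(2*2^0, 12) = 2
  i=1: min(2*2^1, 12) = 4
  i=2: min(2*2^2, 12) = 8
  i=3: min(2*2^3, 12) = 12
  i=4: min(2*2^4, 12) = 12
  i=5: min(2*2^5, 12) = 12
  i=6: min(2*2^6, 12) = 12
  i=7: min(2*2^7, 12) = 12
  i=8: min(2*2^8, 12) = 12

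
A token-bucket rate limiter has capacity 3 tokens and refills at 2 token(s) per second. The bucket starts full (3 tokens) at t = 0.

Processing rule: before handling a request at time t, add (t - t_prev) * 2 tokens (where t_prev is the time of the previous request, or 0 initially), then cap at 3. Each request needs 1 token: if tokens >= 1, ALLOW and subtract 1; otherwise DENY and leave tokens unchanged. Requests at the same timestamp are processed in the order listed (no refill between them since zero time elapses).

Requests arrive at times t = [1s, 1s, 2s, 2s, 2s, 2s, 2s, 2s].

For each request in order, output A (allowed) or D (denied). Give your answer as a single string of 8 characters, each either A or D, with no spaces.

Answer: AAAAADDD

Derivation:
Simulating step by step:
  req#1 t=1s: ALLOW
  req#2 t=1s: ALLOW
  req#3 t=2s: ALLOW
  req#4 t=2s: ALLOW
  req#5 t=2s: ALLOW
  req#6 t=2s: DENY
  req#7 t=2s: DENY
  req#8 t=2s: DENY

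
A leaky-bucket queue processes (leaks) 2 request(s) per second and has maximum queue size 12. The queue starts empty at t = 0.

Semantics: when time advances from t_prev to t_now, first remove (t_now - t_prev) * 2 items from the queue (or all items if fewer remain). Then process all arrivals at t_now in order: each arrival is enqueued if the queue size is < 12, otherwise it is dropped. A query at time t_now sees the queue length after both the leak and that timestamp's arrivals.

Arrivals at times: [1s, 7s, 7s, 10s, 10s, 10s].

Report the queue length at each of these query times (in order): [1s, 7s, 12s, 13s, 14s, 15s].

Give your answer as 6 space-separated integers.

Queue lengths at query times:
  query t=1s: backlog = 1
  query t=7s: backlog = 2
  query t=12s: backlog = 0
  query t=13s: backlog = 0
  query t=14s: backlog = 0
  query t=15s: backlog = 0

Answer: 1 2 0 0 0 0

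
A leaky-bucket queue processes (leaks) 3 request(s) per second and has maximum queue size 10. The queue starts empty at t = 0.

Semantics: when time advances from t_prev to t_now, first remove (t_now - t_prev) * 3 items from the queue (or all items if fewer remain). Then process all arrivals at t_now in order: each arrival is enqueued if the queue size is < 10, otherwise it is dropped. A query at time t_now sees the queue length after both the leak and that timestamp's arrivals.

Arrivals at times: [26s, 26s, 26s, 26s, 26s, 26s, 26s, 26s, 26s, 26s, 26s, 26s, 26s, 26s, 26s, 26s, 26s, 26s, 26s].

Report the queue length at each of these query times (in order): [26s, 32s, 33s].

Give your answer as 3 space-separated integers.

Answer: 10 0 0

Derivation:
Queue lengths at query times:
  query t=26s: backlog = 10
  query t=32s: backlog = 0
  query t=33s: backlog = 0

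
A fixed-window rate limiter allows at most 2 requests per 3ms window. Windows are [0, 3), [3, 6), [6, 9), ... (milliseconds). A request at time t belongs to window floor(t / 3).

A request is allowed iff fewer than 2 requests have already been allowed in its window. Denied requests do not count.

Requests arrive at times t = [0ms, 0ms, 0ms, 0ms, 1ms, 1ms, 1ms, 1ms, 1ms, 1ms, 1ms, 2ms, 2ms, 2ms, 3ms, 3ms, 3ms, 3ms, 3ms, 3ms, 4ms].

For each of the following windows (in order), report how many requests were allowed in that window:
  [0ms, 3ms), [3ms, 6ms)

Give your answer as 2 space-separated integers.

Processing requests:
  req#1 t=0ms (window 0): ALLOW
  req#2 t=0ms (window 0): ALLOW
  req#3 t=0ms (window 0): DENY
  req#4 t=0ms (window 0): DENY
  req#5 t=1ms (window 0): DENY
  req#6 t=1ms (window 0): DENY
  req#7 t=1ms (window 0): DENY
  req#8 t=1ms (window 0): DENY
  req#9 t=1ms (window 0): DENY
  req#10 t=1ms (window 0): DENY
  req#11 t=1ms (window 0): DENY
  req#12 t=2ms (window 0): DENY
  req#13 t=2ms (window 0): DENY
  req#14 t=2ms (window 0): DENY
  req#15 t=3ms (window 1): ALLOW
  req#16 t=3ms (window 1): ALLOW
  req#17 t=3ms (window 1): DENY
  req#18 t=3ms (window 1): DENY
  req#19 t=3ms (window 1): DENY
  req#20 t=3ms (window 1): DENY
  req#21 t=4ms (window 1): DENY

Allowed counts by window: 2 2

Answer: 2 2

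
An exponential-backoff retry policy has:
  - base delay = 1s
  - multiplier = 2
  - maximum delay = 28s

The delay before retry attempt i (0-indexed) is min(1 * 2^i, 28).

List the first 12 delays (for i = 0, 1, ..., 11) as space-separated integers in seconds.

Computing each delay:
  i=0: min(1*2^0, 28) = 1
  i=1: min(1*2^1, 28) = 2
  i=2: min(1*2^2, 28) = 4
  i=3: min(1*2^3, 28) = 8
  i=4: min(1*2^4, 28) = 16
  i=5: min(1*2^5, 28) = 28
  i=6: min(1*2^6, 28) = 28
  i=7: min(1*2^7, 28) = 28
  i=8: min(1*2^8, 28) = 28
  i=9: min(1*2^9, 28) = 28
  i=10: min(1*2^10, 28) = 28
  i=11: min(1*2^11, 28) = 28

Answer: 1 2 4 8 16 28 28 28 28 28 28 28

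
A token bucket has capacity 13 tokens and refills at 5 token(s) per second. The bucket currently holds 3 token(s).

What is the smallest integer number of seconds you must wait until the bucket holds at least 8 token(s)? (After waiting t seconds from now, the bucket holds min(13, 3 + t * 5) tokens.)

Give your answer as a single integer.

Need 3 + t * 5 >= 8, so t >= 5/5.
Smallest integer t = ceil(5/5) = 1.

Answer: 1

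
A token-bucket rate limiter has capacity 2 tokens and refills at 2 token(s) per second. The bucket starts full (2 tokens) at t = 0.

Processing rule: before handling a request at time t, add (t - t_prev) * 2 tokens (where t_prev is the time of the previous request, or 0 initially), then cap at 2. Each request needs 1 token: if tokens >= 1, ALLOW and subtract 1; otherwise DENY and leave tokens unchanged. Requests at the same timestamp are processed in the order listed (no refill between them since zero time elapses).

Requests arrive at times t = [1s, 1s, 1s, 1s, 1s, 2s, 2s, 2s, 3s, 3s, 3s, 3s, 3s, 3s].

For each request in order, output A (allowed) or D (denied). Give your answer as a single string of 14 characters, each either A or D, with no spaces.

Answer: AADDDAADAADDDD

Derivation:
Simulating step by step:
  req#1 t=1s: ALLOW
  req#2 t=1s: ALLOW
  req#3 t=1s: DENY
  req#4 t=1s: DENY
  req#5 t=1s: DENY
  req#6 t=2s: ALLOW
  req#7 t=2s: ALLOW
  req#8 t=2s: DENY
  req#9 t=3s: ALLOW
  req#10 t=3s: ALLOW
  req#11 t=3s: DENY
  req#12 t=3s: DENY
  req#13 t=3s: DENY
  req#14 t=3s: DENY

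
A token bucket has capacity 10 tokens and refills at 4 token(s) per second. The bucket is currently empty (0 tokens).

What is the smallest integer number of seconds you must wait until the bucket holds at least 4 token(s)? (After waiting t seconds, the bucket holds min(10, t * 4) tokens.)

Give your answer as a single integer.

Need t * 4 >= 4, so t >= 4/4.
Smallest integer t = ceil(4/4) = 1.

Answer: 1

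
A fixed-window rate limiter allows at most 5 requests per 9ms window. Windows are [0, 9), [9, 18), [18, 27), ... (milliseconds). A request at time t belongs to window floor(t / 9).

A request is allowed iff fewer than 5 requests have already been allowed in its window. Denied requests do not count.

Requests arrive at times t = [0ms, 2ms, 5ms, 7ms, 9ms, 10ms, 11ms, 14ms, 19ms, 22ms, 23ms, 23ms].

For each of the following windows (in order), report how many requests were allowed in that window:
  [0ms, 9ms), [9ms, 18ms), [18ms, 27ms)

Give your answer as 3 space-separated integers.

Answer: 4 4 4

Derivation:
Processing requests:
  req#1 t=0ms (window 0): ALLOW
  req#2 t=2ms (window 0): ALLOW
  req#3 t=5ms (window 0): ALLOW
  req#4 t=7ms (window 0): ALLOW
  req#5 t=9ms (window 1): ALLOW
  req#6 t=10ms (window 1): ALLOW
  req#7 t=11ms (window 1): ALLOW
  req#8 t=14ms (window 1): ALLOW
  req#9 t=19ms (window 2): ALLOW
  req#10 t=22ms (window 2): ALLOW
  req#11 t=23ms (window 2): ALLOW
  req#12 t=23ms (window 2): ALLOW

Allowed counts by window: 4 4 4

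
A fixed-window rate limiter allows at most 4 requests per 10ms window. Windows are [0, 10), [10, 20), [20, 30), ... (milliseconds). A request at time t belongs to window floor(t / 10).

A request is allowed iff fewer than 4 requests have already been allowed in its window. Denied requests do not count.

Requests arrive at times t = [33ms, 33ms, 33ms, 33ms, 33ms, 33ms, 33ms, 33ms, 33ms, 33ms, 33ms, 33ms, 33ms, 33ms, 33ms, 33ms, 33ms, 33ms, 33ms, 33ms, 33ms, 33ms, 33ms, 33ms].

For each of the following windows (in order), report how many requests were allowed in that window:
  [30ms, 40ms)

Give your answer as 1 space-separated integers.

Answer: 4

Derivation:
Processing requests:
  req#1 t=33ms (window 3): ALLOW
  req#2 t=33ms (window 3): ALLOW
  req#3 t=33ms (window 3): ALLOW
  req#4 t=33ms (window 3): ALLOW
  req#5 t=33ms (window 3): DENY
  req#6 t=33ms (window 3): DENY
  req#7 t=33ms (window 3): DENY
  req#8 t=33ms (window 3): DENY
  req#9 t=33ms (window 3): DENY
  req#10 t=33ms (window 3): DENY
  req#11 t=33ms (window 3): DENY
  req#12 t=33ms (window 3): DENY
  req#13 t=33ms (window 3): DENY
  req#14 t=33ms (window 3): DENY
  req#15 t=33ms (window 3): DENY
  req#16 t=33ms (window 3): DENY
  req#17 t=33ms (window 3): DENY
  req#18 t=33ms (window 3): DENY
  req#19 t=33ms (window 3): DENY
  req#20 t=33ms (window 3): DENY
  req#21 t=33ms (window 3): DENY
  req#22 t=33ms (window 3): DENY
  req#23 t=33ms (window 3): DENY
  req#24 t=33ms (window 3): DENY

Allowed counts by window: 4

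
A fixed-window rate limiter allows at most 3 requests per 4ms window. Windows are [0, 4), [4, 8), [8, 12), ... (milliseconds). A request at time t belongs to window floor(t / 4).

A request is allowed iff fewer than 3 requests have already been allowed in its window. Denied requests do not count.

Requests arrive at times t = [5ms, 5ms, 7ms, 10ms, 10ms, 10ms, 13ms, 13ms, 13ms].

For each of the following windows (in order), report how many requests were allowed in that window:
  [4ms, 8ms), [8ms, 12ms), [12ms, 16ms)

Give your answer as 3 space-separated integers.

Answer: 3 3 3

Derivation:
Processing requests:
  req#1 t=5ms (window 1): ALLOW
  req#2 t=5ms (window 1): ALLOW
  req#3 t=7ms (window 1): ALLOW
  req#4 t=10ms (window 2): ALLOW
  req#5 t=10ms (window 2): ALLOW
  req#6 t=10ms (window 2): ALLOW
  req#7 t=13ms (window 3): ALLOW
  req#8 t=13ms (window 3): ALLOW
  req#9 t=13ms (window 3): ALLOW

Allowed counts by window: 3 3 3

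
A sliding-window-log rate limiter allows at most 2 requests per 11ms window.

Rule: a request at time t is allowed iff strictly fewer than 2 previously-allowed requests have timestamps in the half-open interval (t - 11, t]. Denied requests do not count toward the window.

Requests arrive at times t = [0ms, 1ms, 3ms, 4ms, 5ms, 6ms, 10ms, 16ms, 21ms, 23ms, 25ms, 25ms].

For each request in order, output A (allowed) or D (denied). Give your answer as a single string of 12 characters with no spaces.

Answer: AADDDDDAADDD

Derivation:
Tracking allowed requests in the window:
  req#1 t=0ms: ALLOW
  req#2 t=1ms: ALLOW
  req#3 t=3ms: DENY
  req#4 t=4ms: DENY
  req#5 t=5ms: DENY
  req#6 t=6ms: DENY
  req#7 t=10ms: DENY
  req#8 t=16ms: ALLOW
  req#9 t=21ms: ALLOW
  req#10 t=23ms: DENY
  req#11 t=25ms: DENY
  req#12 t=25ms: DENY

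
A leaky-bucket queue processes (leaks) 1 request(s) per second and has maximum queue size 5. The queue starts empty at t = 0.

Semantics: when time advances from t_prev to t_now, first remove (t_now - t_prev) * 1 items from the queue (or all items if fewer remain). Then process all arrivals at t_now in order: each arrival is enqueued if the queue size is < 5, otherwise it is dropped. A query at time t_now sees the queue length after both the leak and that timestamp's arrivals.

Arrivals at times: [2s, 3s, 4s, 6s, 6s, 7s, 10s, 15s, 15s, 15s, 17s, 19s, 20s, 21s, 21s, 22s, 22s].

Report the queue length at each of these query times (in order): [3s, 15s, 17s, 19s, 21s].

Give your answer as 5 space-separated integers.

Queue lengths at query times:
  query t=3s: backlog = 1
  query t=15s: backlog = 3
  query t=17s: backlog = 2
  query t=19s: backlog = 1
  query t=21s: backlog = 2

Answer: 1 3 2 1 2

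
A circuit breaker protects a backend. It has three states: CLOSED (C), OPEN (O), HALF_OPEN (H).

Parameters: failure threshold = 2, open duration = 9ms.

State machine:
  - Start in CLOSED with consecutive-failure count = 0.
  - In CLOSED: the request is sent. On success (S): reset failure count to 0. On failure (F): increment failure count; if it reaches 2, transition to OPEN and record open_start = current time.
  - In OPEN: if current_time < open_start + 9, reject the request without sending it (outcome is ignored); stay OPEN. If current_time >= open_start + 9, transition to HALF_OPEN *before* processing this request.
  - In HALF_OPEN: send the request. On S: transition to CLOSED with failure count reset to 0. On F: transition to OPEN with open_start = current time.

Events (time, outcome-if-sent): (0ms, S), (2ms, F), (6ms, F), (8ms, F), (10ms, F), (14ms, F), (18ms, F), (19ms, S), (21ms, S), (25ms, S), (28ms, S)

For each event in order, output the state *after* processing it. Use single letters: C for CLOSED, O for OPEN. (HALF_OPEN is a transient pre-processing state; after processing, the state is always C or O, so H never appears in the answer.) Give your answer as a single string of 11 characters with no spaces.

State after each event:
  event#1 t=0ms outcome=S: state=CLOSED
  event#2 t=2ms outcome=F: state=CLOSED
  event#3 t=6ms outcome=F: state=OPEN
  event#4 t=8ms outcome=F: state=OPEN
  event#5 t=10ms outcome=F: state=OPEN
  event#6 t=14ms outcome=F: state=OPEN
  event#7 t=18ms outcome=F: state=OPEN
  event#8 t=19ms outcome=S: state=OPEN
  event#9 t=21ms outcome=S: state=OPEN
  event#10 t=25ms outcome=S: state=OPEN
  event#11 t=28ms outcome=S: state=CLOSED

Answer: CCOOOOOOOOC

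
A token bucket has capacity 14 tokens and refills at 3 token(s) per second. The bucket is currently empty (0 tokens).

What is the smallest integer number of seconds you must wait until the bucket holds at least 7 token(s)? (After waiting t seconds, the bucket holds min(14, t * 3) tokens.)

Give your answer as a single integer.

Need t * 3 >= 7, so t >= 7/3.
Smallest integer t = ceil(7/3) = 3.

Answer: 3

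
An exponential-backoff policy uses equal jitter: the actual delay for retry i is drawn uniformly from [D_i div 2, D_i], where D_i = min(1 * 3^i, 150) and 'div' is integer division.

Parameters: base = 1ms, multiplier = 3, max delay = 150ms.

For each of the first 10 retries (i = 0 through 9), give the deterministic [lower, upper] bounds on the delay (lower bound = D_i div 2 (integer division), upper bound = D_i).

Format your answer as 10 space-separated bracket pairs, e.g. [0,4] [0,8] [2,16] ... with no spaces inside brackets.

Computing bounds per retry:
  i=0: D_i=min(1*3^0,150)=1, bounds=[0,1]
  i=1: D_i=min(1*3^1,150)=3, bounds=[1,3]
  i=2: D_i=min(1*3^2,150)=9, bounds=[4,9]
  i=3: D_i=min(1*3^3,150)=27, bounds=[13,27]
  i=4: D_i=min(1*3^4,150)=81, bounds=[40,81]
  i=5: D_i=min(1*3^5,150)=150, bounds=[75,150]
  i=6: D_i=min(1*3^6,150)=150, bounds=[75,150]
  i=7: D_i=min(1*3^7,150)=150, bounds=[75,150]
  i=8: D_i=min(1*3^8,150)=150, bounds=[75,150]
  i=9: D_i=min(1*3^9,150)=150, bounds=[75,150]

Answer: [0,1] [1,3] [4,9] [13,27] [40,81] [75,150] [75,150] [75,150] [75,150] [75,150]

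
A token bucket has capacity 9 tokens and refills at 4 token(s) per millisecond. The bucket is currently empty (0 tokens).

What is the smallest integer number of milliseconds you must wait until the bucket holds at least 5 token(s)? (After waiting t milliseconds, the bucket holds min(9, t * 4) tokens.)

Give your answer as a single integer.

Need t * 4 >= 5, so t >= 5/4.
Smallest integer t = ceil(5/4) = 2.

Answer: 2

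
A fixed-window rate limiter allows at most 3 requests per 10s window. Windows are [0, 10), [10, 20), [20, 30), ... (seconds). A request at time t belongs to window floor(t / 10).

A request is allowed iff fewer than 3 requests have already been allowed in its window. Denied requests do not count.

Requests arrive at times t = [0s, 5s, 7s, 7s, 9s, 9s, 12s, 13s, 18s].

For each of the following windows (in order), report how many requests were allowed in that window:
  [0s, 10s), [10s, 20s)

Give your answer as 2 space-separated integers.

Answer: 3 3

Derivation:
Processing requests:
  req#1 t=0s (window 0): ALLOW
  req#2 t=5s (window 0): ALLOW
  req#3 t=7s (window 0): ALLOW
  req#4 t=7s (window 0): DENY
  req#5 t=9s (window 0): DENY
  req#6 t=9s (window 0): DENY
  req#7 t=12s (window 1): ALLOW
  req#8 t=13s (window 1): ALLOW
  req#9 t=18s (window 1): ALLOW

Allowed counts by window: 3 3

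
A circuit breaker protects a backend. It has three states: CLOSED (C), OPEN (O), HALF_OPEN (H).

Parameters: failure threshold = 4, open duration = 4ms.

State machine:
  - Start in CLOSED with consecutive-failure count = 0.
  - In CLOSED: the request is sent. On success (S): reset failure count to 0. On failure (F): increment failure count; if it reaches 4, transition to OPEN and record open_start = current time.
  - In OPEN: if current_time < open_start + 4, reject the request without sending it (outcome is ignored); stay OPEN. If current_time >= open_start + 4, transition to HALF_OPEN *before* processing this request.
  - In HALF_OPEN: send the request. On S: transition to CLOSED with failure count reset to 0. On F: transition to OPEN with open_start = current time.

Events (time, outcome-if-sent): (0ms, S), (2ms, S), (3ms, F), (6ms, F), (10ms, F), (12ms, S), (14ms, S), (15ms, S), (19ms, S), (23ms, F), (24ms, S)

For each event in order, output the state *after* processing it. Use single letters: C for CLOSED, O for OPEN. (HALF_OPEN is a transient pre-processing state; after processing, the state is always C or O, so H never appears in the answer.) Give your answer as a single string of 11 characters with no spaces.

Answer: CCCCCCCCCCC

Derivation:
State after each event:
  event#1 t=0ms outcome=S: state=CLOSED
  event#2 t=2ms outcome=S: state=CLOSED
  event#3 t=3ms outcome=F: state=CLOSED
  event#4 t=6ms outcome=F: state=CLOSED
  event#5 t=10ms outcome=F: state=CLOSED
  event#6 t=12ms outcome=S: state=CLOSED
  event#7 t=14ms outcome=S: state=CLOSED
  event#8 t=15ms outcome=S: state=CLOSED
  event#9 t=19ms outcome=S: state=CLOSED
  event#10 t=23ms outcome=F: state=CLOSED
  event#11 t=24ms outcome=S: state=CLOSED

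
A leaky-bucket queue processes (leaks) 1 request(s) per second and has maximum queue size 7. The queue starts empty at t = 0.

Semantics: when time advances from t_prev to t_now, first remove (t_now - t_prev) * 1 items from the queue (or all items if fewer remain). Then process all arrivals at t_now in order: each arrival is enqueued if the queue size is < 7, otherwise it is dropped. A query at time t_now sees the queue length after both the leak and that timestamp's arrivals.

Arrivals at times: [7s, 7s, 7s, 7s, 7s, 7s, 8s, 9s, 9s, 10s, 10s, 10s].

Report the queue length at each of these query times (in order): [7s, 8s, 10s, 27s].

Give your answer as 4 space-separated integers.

Queue lengths at query times:
  query t=7s: backlog = 6
  query t=8s: backlog = 6
  query t=10s: backlog = 7
  query t=27s: backlog = 0

Answer: 6 6 7 0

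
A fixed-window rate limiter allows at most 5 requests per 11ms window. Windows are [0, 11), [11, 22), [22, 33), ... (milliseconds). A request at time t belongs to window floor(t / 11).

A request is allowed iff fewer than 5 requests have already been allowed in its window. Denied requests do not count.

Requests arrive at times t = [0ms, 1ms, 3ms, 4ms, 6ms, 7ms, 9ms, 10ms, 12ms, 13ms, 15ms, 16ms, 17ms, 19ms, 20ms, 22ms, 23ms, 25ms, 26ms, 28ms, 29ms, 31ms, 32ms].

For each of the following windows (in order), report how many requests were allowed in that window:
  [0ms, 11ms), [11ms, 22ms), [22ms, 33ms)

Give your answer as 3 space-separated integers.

Processing requests:
  req#1 t=0ms (window 0): ALLOW
  req#2 t=1ms (window 0): ALLOW
  req#3 t=3ms (window 0): ALLOW
  req#4 t=4ms (window 0): ALLOW
  req#5 t=6ms (window 0): ALLOW
  req#6 t=7ms (window 0): DENY
  req#7 t=9ms (window 0): DENY
  req#8 t=10ms (window 0): DENY
  req#9 t=12ms (window 1): ALLOW
  req#10 t=13ms (window 1): ALLOW
  req#11 t=15ms (window 1): ALLOW
  req#12 t=16ms (window 1): ALLOW
  req#13 t=17ms (window 1): ALLOW
  req#14 t=19ms (window 1): DENY
  req#15 t=20ms (window 1): DENY
  req#16 t=22ms (window 2): ALLOW
  req#17 t=23ms (window 2): ALLOW
  req#18 t=25ms (window 2): ALLOW
  req#19 t=26ms (window 2): ALLOW
  req#20 t=28ms (window 2): ALLOW
  req#21 t=29ms (window 2): DENY
  req#22 t=31ms (window 2): DENY
  req#23 t=32ms (window 2): DENY

Allowed counts by window: 5 5 5

Answer: 5 5 5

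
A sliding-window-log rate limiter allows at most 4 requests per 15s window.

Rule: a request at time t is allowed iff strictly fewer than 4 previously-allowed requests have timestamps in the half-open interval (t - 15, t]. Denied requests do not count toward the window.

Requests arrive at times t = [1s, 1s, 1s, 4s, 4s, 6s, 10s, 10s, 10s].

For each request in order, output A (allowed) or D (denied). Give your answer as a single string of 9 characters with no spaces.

Tracking allowed requests in the window:
  req#1 t=1s: ALLOW
  req#2 t=1s: ALLOW
  req#3 t=1s: ALLOW
  req#4 t=4s: ALLOW
  req#5 t=4s: DENY
  req#6 t=6s: DENY
  req#7 t=10s: DENY
  req#8 t=10s: DENY
  req#9 t=10s: DENY

Answer: AAAADDDDD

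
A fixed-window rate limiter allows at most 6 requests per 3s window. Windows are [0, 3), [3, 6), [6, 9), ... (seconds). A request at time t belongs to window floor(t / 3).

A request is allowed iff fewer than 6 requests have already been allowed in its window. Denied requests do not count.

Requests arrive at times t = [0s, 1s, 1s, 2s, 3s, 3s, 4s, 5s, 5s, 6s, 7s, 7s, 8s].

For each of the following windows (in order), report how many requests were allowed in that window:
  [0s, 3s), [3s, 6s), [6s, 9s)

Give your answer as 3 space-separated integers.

Answer: 4 5 4

Derivation:
Processing requests:
  req#1 t=0s (window 0): ALLOW
  req#2 t=1s (window 0): ALLOW
  req#3 t=1s (window 0): ALLOW
  req#4 t=2s (window 0): ALLOW
  req#5 t=3s (window 1): ALLOW
  req#6 t=3s (window 1): ALLOW
  req#7 t=4s (window 1): ALLOW
  req#8 t=5s (window 1): ALLOW
  req#9 t=5s (window 1): ALLOW
  req#10 t=6s (window 2): ALLOW
  req#11 t=7s (window 2): ALLOW
  req#12 t=7s (window 2): ALLOW
  req#13 t=8s (window 2): ALLOW

Allowed counts by window: 4 5 4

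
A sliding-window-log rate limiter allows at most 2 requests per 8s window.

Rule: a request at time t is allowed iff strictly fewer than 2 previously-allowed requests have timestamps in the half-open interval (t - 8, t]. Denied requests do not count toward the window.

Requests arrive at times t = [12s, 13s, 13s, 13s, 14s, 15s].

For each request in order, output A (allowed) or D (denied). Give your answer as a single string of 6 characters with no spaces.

Tracking allowed requests in the window:
  req#1 t=12s: ALLOW
  req#2 t=13s: ALLOW
  req#3 t=13s: DENY
  req#4 t=13s: DENY
  req#5 t=14s: DENY
  req#6 t=15s: DENY

Answer: AADDDD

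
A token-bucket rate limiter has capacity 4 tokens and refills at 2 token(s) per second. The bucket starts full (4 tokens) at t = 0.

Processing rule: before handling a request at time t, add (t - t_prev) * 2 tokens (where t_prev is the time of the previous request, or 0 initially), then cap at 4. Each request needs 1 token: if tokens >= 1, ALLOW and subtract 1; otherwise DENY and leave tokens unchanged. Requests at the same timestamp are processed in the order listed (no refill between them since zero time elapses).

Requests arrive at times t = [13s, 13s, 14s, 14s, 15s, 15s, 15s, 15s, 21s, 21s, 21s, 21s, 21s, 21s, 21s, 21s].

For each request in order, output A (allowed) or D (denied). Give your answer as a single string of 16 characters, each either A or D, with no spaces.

Simulating step by step:
  req#1 t=13s: ALLOW
  req#2 t=13s: ALLOW
  req#3 t=14s: ALLOW
  req#4 t=14s: ALLOW
  req#5 t=15s: ALLOW
  req#6 t=15s: ALLOW
  req#7 t=15s: ALLOW
  req#8 t=15s: ALLOW
  req#9 t=21s: ALLOW
  req#10 t=21s: ALLOW
  req#11 t=21s: ALLOW
  req#12 t=21s: ALLOW
  req#13 t=21s: DENY
  req#14 t=21s: DENY
  req#15 t=21s: DENY
  req#16 t=21s: DENY

Answer: AAAAAAAAAAAADDDD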